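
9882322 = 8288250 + 1594072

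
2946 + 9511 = 12457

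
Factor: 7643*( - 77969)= - 7643^1 * 77969^1 = - 595917067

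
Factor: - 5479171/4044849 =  - 3^(- 1 )*23^(-1 )*31^(  -  2)*61^ ( - 1)*5479171^1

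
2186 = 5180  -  2994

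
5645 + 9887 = 15532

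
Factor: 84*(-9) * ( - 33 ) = 2^2*3^4*7^1*11^1 = 24948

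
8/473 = 8/473 = 0.02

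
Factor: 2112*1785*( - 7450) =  - 28085904000 = -2^7*3^2*5^3*7^1*11^1*17^1*149^1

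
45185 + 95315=140500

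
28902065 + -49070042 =-20167977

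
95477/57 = 1675  +  2/57 = 1675.04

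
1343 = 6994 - 5651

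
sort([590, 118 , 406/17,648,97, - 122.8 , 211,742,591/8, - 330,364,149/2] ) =[  -  330, - 122.8 , 406/17,  591/8,149/2,97, 118, 211,364,590, 648,742]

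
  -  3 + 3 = 0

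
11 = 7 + 4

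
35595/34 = 35595/34 = 1046.91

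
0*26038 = 0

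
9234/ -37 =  - 9234/37 = - 249.57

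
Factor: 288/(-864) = - 1/3 = - 3^( - 1 ) 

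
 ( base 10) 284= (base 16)11c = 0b100011100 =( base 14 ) 164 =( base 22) ck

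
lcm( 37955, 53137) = 265685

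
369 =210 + 159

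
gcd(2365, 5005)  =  55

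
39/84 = 13/28  =  0.46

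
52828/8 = 13207/2 =6603.50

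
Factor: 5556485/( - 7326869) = - 5^1*101027^1*666079^( - 1)= - 505135/666079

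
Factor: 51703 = 149^1*347^1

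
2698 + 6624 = 9322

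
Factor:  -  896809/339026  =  - 947/358 = - 2^(- 1) *179^( - 1)*947^1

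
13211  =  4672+8539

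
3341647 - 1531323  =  1810324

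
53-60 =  - 7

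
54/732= 9/122 = 0.07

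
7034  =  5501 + 1533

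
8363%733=300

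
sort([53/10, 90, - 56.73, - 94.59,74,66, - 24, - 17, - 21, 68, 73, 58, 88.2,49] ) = [-94.59, - 56.73,-24, - 21, - 17, 53/10,49,58, 66,68, 73,74,  88.2,90]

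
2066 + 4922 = 6988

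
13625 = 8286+5339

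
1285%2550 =1285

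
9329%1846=99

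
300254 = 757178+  - 456924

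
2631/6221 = 2631/6221 = 0.42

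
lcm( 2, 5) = 10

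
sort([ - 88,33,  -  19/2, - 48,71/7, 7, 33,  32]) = [ - 88, - 48 ,- 19/2, 7 , 71/7,  32, 33, 33]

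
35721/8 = 35721/8=4465.12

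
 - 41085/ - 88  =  466+7/8=466.88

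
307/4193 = 307/4193= 0.07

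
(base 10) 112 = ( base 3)11011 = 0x70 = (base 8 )160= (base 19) 5h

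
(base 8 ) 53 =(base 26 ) 1h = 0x2B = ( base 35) 18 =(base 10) 43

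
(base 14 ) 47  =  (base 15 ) 43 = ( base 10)63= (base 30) 23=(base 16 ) 3F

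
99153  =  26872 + 72281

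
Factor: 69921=3^2 * 17^1  *  457^1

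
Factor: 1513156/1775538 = 2^1*3^( - 2)*98641^(-1) * 378289^1 = 756578/887769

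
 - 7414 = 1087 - 8501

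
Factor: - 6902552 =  - 2^3*862819^1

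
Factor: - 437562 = -2^1*3^4*37^1*73^1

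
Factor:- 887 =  - 887^1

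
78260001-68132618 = 10127383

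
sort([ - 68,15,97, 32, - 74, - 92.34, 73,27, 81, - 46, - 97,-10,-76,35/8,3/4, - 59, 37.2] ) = [ - 97, - 92.34,- 76, - 74, -68, - 59, - 46,-10, 3/4,35/8,  15,  27,32, 37.2,73,81, 97] 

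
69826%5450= 4426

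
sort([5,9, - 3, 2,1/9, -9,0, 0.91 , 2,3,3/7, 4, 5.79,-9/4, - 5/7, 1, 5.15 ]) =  [-9, -3,  -  9/4,  -  5/7,0,1/9, 3/7,0.91, 1, 2, 2, 3,4,  5 , 5.15, 5.79,9]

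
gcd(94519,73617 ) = 1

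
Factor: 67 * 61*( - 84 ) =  - 2^2*3^1*7^1*61^1*67^1 = - 343308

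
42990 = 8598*5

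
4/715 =4/715 = 0.01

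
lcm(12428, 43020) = 559260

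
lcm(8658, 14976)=554112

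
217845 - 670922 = - 453077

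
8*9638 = 77104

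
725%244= 237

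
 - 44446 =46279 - 90725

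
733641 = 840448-106807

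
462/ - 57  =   - 154/19  =  - 8.11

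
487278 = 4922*99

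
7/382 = 7/382 = 0.02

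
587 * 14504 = 8513848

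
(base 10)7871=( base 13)3776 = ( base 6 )100235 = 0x1ebf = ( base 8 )17277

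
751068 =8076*93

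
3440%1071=227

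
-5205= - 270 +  - 4935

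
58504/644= 14626/161  =  90.84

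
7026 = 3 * 2342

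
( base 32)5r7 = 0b1011101100111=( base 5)142431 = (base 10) 5991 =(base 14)227D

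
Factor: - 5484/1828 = -3 = - 3^1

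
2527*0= 0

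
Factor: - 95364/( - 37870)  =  2^1*3^3*5^(  -  1 )*7^(-1) * 541^( - 1)*883^1 = 47682/18935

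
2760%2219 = 541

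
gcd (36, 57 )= 3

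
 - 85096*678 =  - 57695088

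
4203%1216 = 555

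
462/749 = 66/107 = 0.62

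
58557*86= 5035902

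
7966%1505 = 441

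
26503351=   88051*301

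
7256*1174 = 8518544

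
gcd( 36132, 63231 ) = 9033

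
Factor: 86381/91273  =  7^( - 1)*13^(-1)*17^(-1 )*59^(-1)*86381^1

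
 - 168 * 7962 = -1337616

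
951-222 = 729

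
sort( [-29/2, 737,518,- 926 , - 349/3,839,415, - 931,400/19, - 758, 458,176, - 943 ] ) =[-943, - 931, - 926, - 758,- 349/3  ,  -  29/2, 400/19 , 176,415 , 458,518,737,  839 ] 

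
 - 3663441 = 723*( -5067)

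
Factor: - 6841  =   - 6841^1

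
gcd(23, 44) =1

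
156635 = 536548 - 379913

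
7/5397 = 1/771 = 0.00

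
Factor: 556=2^2*139^1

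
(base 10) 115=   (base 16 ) 73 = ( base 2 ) 1110011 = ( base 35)3A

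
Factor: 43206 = 2^1*3^1*19^1*379^1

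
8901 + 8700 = 17601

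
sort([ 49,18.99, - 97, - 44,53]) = [ -97, - 44, 18.99,49,53]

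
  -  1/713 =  - 1/713 = -0.00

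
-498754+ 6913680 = 6414926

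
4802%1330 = 812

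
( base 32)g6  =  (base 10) 518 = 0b1000000110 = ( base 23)mc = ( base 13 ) 30B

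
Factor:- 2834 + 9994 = 2^3*5^1*179^1 = 7160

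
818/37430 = 409/18715 = 0.02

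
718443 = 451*1593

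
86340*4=345360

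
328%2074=328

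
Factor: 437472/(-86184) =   -  868/171 = - 2^2 * 3^(  -  2 )*7^1*19^( - 1) * 31^1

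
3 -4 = - 1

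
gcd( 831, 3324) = 831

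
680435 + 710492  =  1390927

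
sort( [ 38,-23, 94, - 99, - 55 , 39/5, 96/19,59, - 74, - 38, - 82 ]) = [ - 99,- 82, - 74, - 55,-38, - 23, 96/19,39/5, 38,59, 94 ]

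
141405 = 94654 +46751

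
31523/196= 31523/196= 160.83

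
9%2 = 1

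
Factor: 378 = 2^1 * 3^3*7^1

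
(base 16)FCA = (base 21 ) 93A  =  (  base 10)4042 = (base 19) b3e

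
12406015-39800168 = -27394153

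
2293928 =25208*91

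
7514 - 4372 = 3142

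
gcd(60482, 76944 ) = 2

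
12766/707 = 12766/707 = 18.06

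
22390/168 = 133 + 23/84 = 133.27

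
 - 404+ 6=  - 398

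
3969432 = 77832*51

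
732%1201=732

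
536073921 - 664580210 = -128506289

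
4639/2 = 4639/2 = 2319.50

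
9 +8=17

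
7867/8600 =7867/8600 = 0.91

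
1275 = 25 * 51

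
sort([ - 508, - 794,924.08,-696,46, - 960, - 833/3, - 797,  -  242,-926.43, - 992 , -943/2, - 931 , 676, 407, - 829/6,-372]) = [-992, - 960, - 931,  -  926.43, - 797,-794, - 696,- 508,  -  943/2, - 372,-833/3, - 242,-829/6,46,407,676, 924.08]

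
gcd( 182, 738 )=2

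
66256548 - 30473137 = 35783411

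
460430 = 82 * 5615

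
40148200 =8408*4775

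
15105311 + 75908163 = 91013474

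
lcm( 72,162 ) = 648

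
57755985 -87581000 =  - 29825015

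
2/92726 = 1/46363  =  0.00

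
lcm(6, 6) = 6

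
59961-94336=-34375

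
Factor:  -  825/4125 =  - 5^( - 1) = - 1/5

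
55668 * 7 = 389676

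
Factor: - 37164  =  -2^2*3^1* 19^1*163^1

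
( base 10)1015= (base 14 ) 527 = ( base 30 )13p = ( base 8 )1767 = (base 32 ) vn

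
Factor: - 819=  - 3^2* 7^1 * 13^1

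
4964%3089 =1875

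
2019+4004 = 6023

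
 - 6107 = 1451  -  7558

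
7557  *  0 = 0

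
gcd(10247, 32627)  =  1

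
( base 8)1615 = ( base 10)909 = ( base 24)1DL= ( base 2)1110001101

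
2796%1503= 1293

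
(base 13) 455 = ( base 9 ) 1018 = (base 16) 2ea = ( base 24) 172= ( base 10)746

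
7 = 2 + 5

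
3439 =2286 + 1153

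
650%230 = 190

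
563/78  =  563/78 = 7.22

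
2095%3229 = 2095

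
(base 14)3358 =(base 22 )i8a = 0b10001011000010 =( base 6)105110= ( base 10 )8898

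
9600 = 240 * 40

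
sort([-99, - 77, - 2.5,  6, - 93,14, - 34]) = [ - 99,  -  93, - 77, - 34, - 2.5,6,14 ]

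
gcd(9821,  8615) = 1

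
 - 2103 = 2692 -4795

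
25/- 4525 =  - 1/181=-0.01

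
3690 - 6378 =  - 2688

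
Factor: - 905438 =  - 2^1*29^1 *67^1*233^1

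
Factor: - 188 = - 2^2*47^1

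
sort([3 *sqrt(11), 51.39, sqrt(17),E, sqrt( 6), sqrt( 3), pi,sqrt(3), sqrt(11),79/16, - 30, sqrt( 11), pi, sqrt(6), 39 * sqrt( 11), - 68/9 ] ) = [ - 30,- 68/9, sqrt(3), sqrt(3), sqrt(6), sqrt(6), E, pi, pi,sqrt( 11 ) , sqrt(11) , sqrt(17), 79/16, 3 * sqrt( 11),51.39,  39*sqrt(11 )]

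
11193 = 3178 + 8015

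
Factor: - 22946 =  - 2^1*7^1*11^1*149^1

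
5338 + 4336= 9674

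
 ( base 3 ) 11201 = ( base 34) 3p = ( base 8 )177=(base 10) 127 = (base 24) 57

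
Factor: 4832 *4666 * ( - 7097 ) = -2^6 * 47^1*151^2 * 2333^1 = -160009756864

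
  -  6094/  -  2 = 3047/1=3047.00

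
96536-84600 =11936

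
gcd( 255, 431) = 1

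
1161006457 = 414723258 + 746283199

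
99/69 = 1 + 10/23=1.43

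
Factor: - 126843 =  - 3^1*42281^1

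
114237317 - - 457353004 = 571590321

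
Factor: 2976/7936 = 3/8 = 2^(-3)*3^1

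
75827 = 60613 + 15214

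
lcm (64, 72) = 576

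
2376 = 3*792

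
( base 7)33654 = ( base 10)8565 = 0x2175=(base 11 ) 6487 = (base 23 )G49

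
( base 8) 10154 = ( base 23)7li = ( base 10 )4204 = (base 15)13a4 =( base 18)cha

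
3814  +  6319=10133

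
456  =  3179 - 2723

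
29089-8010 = 21079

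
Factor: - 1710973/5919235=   -  5^ (-1 )*7^( - 1) * 11^1* 109^1*131^ ( - 1 )*1291^(- 1 )* 1427^1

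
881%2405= 881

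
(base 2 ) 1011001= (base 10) 89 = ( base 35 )2J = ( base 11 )81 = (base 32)2P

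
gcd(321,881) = 1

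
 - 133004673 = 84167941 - 217172614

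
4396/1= 4396=4396.00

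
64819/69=64819/69 = 939.41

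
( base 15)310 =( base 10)690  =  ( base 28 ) OI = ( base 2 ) 1010110010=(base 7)2004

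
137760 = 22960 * 6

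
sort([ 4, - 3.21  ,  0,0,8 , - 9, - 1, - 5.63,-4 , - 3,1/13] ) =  [- 9, - 5.63,- 4 , - 3.21, - 3, - 1,0, 0, 1/13,  4,8 ] 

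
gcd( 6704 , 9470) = 2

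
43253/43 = 43253/43 = 1005.88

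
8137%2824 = 2489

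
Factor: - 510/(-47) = 2^1*3^1 *5^1 * 17^1*47^( - 1)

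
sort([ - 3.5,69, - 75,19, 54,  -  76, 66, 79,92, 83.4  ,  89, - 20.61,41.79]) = [ - 76, - 75, - 20.61,-3.5, 19,41.79,54, 66,  69, 79,83.4, 89, 92 ]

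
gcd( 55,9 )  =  1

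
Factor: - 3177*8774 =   -  2^1*3^2*41^1*107^1*353^1 = -27874998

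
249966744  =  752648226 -502681482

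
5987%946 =311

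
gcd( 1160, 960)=40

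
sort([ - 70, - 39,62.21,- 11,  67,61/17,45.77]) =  [ - 70, - 39,-11,61/17, 45.77,62.21,  67]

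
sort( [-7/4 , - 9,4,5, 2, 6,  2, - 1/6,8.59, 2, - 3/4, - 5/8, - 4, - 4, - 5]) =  [  -  9, - 5, - 4, - 4, - 7/4, - 3/4, - 5/8, - 1/6, 2, 2, 2, 4 , 5, 6 , 8.59 ]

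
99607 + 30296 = 129903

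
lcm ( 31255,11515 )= 218785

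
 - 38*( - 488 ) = 18544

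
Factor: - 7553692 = -2^2 * 887^1 * 2129^1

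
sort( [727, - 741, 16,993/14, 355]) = [-741, 16,993/14, 355,727 ]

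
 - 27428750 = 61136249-88564999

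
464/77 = 464/77 = 6.03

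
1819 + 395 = 2214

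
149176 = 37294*4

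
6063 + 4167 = 10230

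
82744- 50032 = 32712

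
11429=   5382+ 6047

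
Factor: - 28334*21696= - 614734464 = - 2^7* 3^1*31^1 *113^1*457^1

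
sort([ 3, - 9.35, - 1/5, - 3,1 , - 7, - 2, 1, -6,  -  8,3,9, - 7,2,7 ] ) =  [ - 9.35,-8,-7, - 7, - 6 ,-3,  -  2,- 1/5,1,1, 2,  3,3,7 , 9 ]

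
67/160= 67/160 = 0.42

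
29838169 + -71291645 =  - 41453476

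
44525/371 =120 + 5/371 = 120.01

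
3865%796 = 681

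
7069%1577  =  761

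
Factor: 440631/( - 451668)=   -  2^( - 2 )*3^1*7^( - 1 ) * 19^ ( - 1 )*173^1 = - 519/532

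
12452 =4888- - 7564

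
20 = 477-457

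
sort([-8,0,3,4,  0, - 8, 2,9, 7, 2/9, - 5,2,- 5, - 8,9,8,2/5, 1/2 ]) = [ - 8, - 8,- 8, - 5, - 5, 0, 0,2/9,2/5 , 1/2,2,2,3 , 4,7 , 8,9,  9 ]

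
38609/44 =877 + 21/44 = 877.48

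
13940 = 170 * 82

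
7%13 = 7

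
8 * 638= 5104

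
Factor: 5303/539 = 7^(-2)*11^( - 1)*5303^1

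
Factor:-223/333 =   -  3^(  -  2)*37^ (-1)*223^1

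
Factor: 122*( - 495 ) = - 2^1 * 3^2*5^1 * 11^1*61^1 = -60390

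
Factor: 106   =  2^1*53^1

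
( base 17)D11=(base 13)1945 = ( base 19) A8D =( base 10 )3775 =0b111010111111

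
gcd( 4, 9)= 1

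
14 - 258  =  -244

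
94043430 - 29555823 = 64487607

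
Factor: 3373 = 3373^1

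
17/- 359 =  - 1 + 342/359 =-  0.05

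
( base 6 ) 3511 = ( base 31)QT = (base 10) 835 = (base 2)1101000011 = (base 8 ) 1503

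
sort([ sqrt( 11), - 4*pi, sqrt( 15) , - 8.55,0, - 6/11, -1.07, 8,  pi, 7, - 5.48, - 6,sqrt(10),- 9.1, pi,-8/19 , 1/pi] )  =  [ - 4 * pi ,- 9.1 , - 8.55, - 6, - 5.48, - 1.07, - 6/11,  -  8/19, 0, 1/pi, pi, pi,sqrt(10), sqrt( 11),  sqrt( 15) , 7,  8]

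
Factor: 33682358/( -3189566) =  - 37^1*455167^1*1594783^(-1 )=- 16841179/1594783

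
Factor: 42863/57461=37^ ( - 1)*1553^ ( - 1 )*42863^1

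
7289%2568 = 2153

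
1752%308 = 212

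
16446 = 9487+6959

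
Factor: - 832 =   -  2^6 * 13^1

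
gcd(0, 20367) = 20367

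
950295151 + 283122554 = 1233417705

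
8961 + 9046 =18007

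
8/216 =1/27 = 0.04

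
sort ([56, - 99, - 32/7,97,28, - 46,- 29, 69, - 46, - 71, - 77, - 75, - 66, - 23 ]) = [ - 99, - 77, - 75, - 71, - 66 , - 46 , - 46, - 29,- 23, - 32/7, 28, 56 , 69, 97] 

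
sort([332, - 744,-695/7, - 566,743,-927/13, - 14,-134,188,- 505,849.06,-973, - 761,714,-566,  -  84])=[  -  973, - 761, - 744,-566, - 566,-505,-134, - 695/7, - 84,  -  927/13, - 14,188, 332,714,743 , 849.06] 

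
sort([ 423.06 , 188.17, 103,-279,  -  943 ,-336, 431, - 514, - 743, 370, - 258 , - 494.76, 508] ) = [ -943,  -  743, - 514 , - 494.76 , - 336, - 279, - 258,103,188.17,  370, 423.06,431 , 508]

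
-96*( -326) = 31296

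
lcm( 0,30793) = 0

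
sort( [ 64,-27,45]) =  [-27,45,64]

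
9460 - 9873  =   - 413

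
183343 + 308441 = 491784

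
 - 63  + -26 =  - 89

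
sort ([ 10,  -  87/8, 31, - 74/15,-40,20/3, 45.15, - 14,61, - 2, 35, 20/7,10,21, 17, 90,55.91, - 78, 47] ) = [  -  78,  -  40 , - 14, - 87/8,  -  74/15  , - 2,20/7 , 20/3, 10, 10, 17,21, 31,35, 45.15, 47, 55.91, 61 , 90]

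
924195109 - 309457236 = 614737873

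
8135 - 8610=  - 475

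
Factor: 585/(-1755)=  - 1/3 =- 3^( - 1) 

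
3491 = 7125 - 3634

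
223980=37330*6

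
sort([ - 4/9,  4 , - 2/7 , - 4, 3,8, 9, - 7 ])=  [  -  7, - 4,-4/9, - 2/7,3, 4,  8, 9]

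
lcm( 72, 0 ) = 0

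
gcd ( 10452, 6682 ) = 26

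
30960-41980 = -11020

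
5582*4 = 22328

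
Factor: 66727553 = 66727553^1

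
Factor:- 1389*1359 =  -1887651 = - 3^3*151^1*463^1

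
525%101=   20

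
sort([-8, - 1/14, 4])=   [ - 8  , - 1/14 , 4]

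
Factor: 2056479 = 3^1*685493^1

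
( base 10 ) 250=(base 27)97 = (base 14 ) 13C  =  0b11111010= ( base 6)1054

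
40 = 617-577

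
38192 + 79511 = 117703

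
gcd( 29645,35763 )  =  7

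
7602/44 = 3801/22 =172.77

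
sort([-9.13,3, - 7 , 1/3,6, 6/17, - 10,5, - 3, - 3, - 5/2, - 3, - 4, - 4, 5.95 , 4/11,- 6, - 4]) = [ - 10, - 9.13, - 7,  -  6, - 4, - 4,-4, - 3, - 3,- 3, - 5/2, 1/3, 6/17,4/11,3,5 , 5.95, 6]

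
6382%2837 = 708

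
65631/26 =65631/26 = 2524.27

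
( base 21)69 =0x87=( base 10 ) 135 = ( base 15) 90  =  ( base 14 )99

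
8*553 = 4424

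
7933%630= 373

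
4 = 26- 22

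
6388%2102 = 82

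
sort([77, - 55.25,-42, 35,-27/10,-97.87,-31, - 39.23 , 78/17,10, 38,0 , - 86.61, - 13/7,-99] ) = [ - 99, - 97.87,-86.61 ,-55.25,-42 ,-39.23,-31,-27/10,  -  13/7,0,78/17, 10,35 , 38,77 ]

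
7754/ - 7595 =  - 2  +  7436/7595 = - 1.02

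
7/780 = 7/780 = 0.01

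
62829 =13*4833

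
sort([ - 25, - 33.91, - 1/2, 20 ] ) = [ - 33.91, - 25, - 1/2, 20]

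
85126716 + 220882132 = 306008848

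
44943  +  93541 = 138484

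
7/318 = 7/318=0.02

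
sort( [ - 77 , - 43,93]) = [ - 77, - 43,93 ] 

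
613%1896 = 613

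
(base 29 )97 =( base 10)268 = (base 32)8C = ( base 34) 7u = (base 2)100001100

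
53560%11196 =8776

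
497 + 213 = 710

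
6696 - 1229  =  5467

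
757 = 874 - 117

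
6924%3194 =536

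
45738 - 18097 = 27641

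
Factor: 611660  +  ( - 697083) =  - 85423 = - 13^1 * 6571^1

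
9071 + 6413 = 15484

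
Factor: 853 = 853^1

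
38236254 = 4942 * 7737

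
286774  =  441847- 155073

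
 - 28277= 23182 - 51459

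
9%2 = 1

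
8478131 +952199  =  9430330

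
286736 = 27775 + 258961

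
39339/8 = 39339/8 = 4917.38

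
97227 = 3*32409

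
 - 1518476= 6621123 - 8139599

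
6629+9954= 16583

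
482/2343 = 482/2343=0.21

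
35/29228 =35/29228 = 0.00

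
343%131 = 81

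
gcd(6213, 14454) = 3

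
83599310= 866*96535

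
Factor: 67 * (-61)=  - 61^1 * 67^1 =- 4087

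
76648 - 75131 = 1517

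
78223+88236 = 166459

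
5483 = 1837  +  3646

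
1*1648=1648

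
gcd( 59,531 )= 59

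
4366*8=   34928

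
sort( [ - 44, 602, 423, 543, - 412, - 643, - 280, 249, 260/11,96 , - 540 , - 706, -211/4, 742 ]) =[ - 706,-643,- 540, - 412, - 280, -211/4, - 44, 260/11,96,249,  423,543, 602,742 ] 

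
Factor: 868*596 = 2^4*7^1*31^1 * 149^1 = 517328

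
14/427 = 2/61=0.03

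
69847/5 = 13969  +  2/5 = 13969.40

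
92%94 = 92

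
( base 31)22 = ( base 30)24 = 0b1000000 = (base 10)64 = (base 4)1000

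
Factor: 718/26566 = 1/37 = 37^( - 1 )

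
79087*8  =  632696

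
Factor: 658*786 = 517188 = 2^2*3^1*7^1*47^1 * 131^1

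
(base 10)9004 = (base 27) C9D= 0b10001100101100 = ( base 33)88s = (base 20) 12A4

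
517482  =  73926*7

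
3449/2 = 3449/2 = 1724.50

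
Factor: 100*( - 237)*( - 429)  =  2^2 * 3^2*5^2*11^1*13^1*79^1 = 10167300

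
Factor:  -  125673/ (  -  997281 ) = 41891/332427 = 3^( - 1)*29^( - 1) * 163^1*257^1*3821^(  -  1 )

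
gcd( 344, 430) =86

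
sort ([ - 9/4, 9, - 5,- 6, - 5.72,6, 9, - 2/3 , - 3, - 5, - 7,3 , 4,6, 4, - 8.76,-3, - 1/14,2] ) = [ - 8.76, - 7, - 6, - 5.72, - 5, - 5,-3, - 3, - 9/4, - 2/3,  -  1/14,  2  ,  3,4, 4, 6,6, 9,9]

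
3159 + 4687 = 7846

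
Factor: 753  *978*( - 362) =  - 2^2  *  3^2*163^1*181^1*251^1 = - 266589108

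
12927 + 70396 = 83323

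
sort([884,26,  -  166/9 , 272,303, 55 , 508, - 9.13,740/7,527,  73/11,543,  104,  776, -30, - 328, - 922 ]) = [ - 922, - 328, - 30, - 166/9, - 9.13,73/11,  26, 55, 104, 740/7,272 , 303,508,527, 543,776,884] 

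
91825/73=91825/73 = 1257.88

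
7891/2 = 7891/2 = 3945.50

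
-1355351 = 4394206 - 5749557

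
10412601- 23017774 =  - 12605173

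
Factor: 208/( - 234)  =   - 8/9 =-2^3*3^( - 2 )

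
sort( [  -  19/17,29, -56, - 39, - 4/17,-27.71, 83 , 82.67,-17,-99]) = [ - 99 , - 56,  -  39, - 27.71, - 17,  -  19/17, - 4/17,29, 82.67,83 ]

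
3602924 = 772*4667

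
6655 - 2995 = 3660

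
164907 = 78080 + 86827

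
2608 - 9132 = -6524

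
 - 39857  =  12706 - 52563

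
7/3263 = 7/3263 = 0.00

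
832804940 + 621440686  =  1454245626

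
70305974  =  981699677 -911393703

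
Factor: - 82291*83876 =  - 6902239916  =  -  2^2 * 11^1*13^1*  1613^1 * 7481^1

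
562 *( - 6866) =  - 3858692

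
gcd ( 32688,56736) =144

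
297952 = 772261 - 474309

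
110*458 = 50380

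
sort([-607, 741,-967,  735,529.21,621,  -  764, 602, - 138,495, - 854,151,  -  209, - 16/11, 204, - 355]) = [-967 ,  -  854,  -  764, - 607,-355,  -  209,  -  138  , - 16/11,151,204 , 495 , 529.21,602,621, 735,741 ] 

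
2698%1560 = 1138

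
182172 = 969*188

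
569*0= 0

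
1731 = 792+939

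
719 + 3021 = 3740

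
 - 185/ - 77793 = 185/77793=0.00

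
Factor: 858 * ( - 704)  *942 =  - 568998144  =  -2^8* 3^2*11^2 * 13^1*157^1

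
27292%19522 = 7770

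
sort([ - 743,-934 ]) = [  -  934, - 743 ] 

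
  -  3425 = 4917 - 8342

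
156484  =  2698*58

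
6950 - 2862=4088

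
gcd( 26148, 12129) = 3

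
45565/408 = 45565/408=   111.68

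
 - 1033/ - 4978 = 1033/4978 = 0.21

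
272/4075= 272/4075= 0.07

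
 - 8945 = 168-9113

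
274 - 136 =138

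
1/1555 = 1/1555= 0.00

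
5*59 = 295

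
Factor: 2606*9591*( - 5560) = -2^4*3^1 * 5^1*23^1*  139^2*1303^1 = - 138967451760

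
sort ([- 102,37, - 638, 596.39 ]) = [ - 638,- 102,37, 596.39]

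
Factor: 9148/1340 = 5^( - 1 ) * 67^(  -  1)*2287^1 = 2287/335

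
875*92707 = 81118625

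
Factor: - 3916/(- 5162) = 2^1*11^1*29^( - 1) = 22/29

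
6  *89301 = 535806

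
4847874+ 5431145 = 10279019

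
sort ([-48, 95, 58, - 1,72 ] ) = [ - 48, - 1, 58,72, 95 ] 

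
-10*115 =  - 1150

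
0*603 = 0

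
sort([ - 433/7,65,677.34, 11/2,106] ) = [-433/7  ,  11/2,65, 106, 677.34 ] 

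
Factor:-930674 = -2^1*465337^1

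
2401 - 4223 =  - 1822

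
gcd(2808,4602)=78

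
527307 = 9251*57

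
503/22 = 503/22 = 22.86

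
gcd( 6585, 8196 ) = 3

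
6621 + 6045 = 12666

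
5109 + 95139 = 100248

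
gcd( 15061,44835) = 1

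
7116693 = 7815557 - 698864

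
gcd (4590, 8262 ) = 918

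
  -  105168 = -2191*48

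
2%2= 0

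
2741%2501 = 240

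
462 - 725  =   - 263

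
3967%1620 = 727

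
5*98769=493845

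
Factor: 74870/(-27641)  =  -2^1 *5^1*131^( - 1)*211^( - 1) *7487^1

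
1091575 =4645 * 235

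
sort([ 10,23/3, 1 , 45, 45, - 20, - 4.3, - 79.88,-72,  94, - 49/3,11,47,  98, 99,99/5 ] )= [ - 79.88,-72, - 20, -49/3,-4.3,1, 23/3,10 , 11,99/5,  45 , 45, 47 , 94 , 98, 99]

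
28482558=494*57657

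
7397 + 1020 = 8417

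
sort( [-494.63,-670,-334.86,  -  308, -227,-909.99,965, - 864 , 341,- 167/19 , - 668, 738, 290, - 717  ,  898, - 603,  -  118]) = [ - 909.99 , - 864, - 717, - 670 ,-668,-603 , - 494.63,-334.86, - 308, -227,-118, - 167/19,290 , 341, 738,898, 965] 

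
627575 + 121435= 749010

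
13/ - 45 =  - 13/45 = - 0.29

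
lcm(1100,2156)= 53900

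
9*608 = 5472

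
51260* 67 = 3434420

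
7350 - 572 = 6778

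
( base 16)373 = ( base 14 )471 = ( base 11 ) 733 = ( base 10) 883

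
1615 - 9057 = - 7442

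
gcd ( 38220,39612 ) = 12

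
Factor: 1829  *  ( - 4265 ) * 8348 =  - 2^2*5^1 * 31^1*59^1*853^1 *2087^1 = - 65120118380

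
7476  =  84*89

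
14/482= 7/241= 0.03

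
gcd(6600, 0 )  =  6600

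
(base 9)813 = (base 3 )220110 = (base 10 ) 660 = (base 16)294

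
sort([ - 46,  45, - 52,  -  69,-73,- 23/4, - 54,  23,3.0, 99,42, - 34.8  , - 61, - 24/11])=[ - 73, - 69,-61, -54 , - 52,-46, - 34.8 , - 23/4, - 24/11,3.0 , 23, 42,45,  99]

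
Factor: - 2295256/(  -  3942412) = 573814/985603 = 2^1*43^( - 1)*113^1 * 2539^1*22921^( - 1 )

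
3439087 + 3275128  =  6714215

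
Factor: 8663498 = 2^1*4331749^1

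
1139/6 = 189 + 5/6 = 189.83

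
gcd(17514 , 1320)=6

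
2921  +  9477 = 12398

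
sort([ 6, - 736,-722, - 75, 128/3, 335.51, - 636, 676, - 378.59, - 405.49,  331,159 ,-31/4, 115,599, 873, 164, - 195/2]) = [ - 736,-722, - 636, - 405.49,-378.59 , - 195/2, - 75, - 31/4, 6,  128/3 , 115,159,  164 , 331, 335.51,599 , 676, 873] 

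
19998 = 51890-31892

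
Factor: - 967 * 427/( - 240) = 412909/240=2^( - 4 )*3^( - 1)*5^( - 1) * 7^1* 61^1*967^1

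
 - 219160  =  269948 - 489108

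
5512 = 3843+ 1669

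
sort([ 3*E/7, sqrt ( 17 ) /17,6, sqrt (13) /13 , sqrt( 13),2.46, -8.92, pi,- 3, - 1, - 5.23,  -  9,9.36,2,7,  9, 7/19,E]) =[- 9 ,-8.92, - 5.23 ,-3,  -  1,sqrt( 17)/17, sqrt(13)/13,  7/19,3*E/7, 2,2.46 , E, pi,sqrt ( 13 ),6,7, 9,9.36]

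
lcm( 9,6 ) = 18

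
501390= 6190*81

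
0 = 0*503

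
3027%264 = 123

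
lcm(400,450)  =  3600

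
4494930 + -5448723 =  - 953793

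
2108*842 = 1774936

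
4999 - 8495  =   - 3496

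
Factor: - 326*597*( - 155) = 30166410  =  2^1  *3^1*5^1*31^1*163^1 * 199^1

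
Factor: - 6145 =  - 5^1 * 1229^1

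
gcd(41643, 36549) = 9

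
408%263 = 145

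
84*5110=429240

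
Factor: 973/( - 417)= - 3^(  -  1)*7^1=- 7/3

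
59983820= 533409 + 59450411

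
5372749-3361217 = 2011532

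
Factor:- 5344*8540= - 2^7*5^1*7^1*61^1*167^1 = - 45637760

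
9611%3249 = 3113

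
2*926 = 1852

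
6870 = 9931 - 3061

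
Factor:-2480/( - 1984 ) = 5/4 = 2^ ( - 2)*5^1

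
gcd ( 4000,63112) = 8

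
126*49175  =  6196050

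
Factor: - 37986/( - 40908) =2^(-1)*7^( - 1 )*13^1 =13/14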